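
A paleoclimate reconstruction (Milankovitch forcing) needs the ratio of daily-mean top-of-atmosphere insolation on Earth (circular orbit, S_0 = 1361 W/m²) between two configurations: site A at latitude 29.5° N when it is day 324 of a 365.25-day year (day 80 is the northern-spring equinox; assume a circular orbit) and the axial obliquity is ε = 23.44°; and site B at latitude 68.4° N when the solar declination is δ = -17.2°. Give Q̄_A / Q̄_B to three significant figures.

Q̄_A / Q̄_B ≈ 16.6

— Configuration A (ϕ=+29.5°):
Solar longitude: L_s = 360° × (324 − 80)/365.25 = 240.493°.
sin δ = sin 23.44° × sin 240.493° = -0.34619, so δ = -20.255°.
cos h₀ = −tan(+29.5°) tan(-20.255°) = 0.2088, h₀ = 1.3605 rad.
Bracket: h₀ sin ϕ sin δ + cos ϕ cos δ sin h₀ = 1.3605×0.49242×-0.34619 + 0.87036×0.93816×0.97796 = -0.231926 + 0.798540 = 0.566614.
Q̄ = (S_0/π) × [bracket] = (1361/π) × 0.566614 = 245.47 W/m².
— Configuration B (ϕ=+68.4°):
cos h₀ = −tan(+68.4°) tan(-17.200°) = 0.7818, h₀ = 0.6732 rad.
Bracket: h₀ sin ϕ sin δ + cos ϕ cos δ sin h₀ = 0.6732×0.92978×-0.29571 + 0.36812×0.95528×0.62348 = -0.185093 + 0.219252 = 0.034159.
Q̄ = (S_0/π) × [bracket] = (1361/π) × 0.034159 = 14.798 W/m².
Ratio Q̄_A / Q̄_B = 245.47 / 14.798 = 16.59.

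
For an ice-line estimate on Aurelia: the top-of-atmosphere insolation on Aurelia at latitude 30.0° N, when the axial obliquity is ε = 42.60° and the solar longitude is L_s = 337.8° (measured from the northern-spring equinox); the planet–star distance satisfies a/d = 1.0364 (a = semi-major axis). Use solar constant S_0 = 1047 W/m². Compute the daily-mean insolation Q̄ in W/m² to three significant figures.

Solar declination: sin δ = sin ε · sin L_s = sin 42.60° × sin 337.8° = -0.25575, so δ = -14.818°.
cos h₀ = −tan(+30.0°) tan(-14.818°) = 0.1527, h₀ = 1.4175 rad.
Bracket: h₀ sin ϕ sin δ + cos ϕ cos δ sin h₀ = 1.4175×0.50000×-0.25575 + 0.86603×0.96674×0.98827 = -0.181263 + 0.827405 = 0.646142.
Inverse-square distance factor (a/d)² = 1.0364² = 1.074125.
Q̄ = (S_0/π) × 1.074125 × [bracket] = (1047/π) × 1.074125 × 0.646142 = 231.3 W/m².

Q̄ ≈ 231 W/m²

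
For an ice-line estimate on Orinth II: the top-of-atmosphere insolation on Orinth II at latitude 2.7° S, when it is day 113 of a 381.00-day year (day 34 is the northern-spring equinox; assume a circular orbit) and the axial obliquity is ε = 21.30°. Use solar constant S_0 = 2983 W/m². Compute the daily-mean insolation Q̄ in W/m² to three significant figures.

Solar longitude: L_s = 360° × (113 − 34)/381.00 = 74.646°.
sin δ = sin 21.30° × sin 74.646° = 0.35029, so δ = +20.505°.
cos h₀ = −tan(-2.7°) tan(+20.505°) = 0.0176, h₀ = 1.5532 rad.
Bracket: h₀ sin ϕ sin δ + cos ϕ cos δ sin h₀ = 1.5532×-0.04711×0.35029 + 0.99889×0.93664×0.99984 = -0.025631 + 0.935451 = 0.909820.
Q̄ = (S_0/π) × [bracket] = (2983/π) × 0.909820 = 863.9 W/m².

Q̄ ≈ 864 W/m²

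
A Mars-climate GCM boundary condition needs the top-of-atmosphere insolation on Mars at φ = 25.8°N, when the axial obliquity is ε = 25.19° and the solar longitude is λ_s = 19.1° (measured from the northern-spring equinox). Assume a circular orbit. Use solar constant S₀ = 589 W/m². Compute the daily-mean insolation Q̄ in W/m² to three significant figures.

Q̄ ≈ 185 W/m²

Solar declination: sin δ = sin ε · sin λ_s = sin 25.19° × sin 19.1° = 0.13927, so δ = +8.006°.
cos H₀ = −tan(+25.8°) tan(+8.006°) = -0.0680, H₀ = 1.6388 rad.
Bracket: H₀ sin φ sin δ + cos φ cos δ sin H₀ = 1.6388×0.43523×0.13927 + 0.90032×0.99025×0.99769 = 0.099335 + 0.889482 = 0.988817.
Q̄ = (S₀/π) × [bracket] = (589/π) × 0.988817 = 185.4 W/m².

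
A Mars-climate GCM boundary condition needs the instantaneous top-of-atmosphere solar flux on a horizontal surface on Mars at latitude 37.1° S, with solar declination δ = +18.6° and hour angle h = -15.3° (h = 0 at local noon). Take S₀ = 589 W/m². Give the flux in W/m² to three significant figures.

cos θ_z = sin φ sin δ + cos φ cos δ cos h = -0.192399 + 0.729133 = 0.536734.
Flux = S₀ · cos θ_z = 589 × 0.536734 = 316.1 W/m².

316 W/m²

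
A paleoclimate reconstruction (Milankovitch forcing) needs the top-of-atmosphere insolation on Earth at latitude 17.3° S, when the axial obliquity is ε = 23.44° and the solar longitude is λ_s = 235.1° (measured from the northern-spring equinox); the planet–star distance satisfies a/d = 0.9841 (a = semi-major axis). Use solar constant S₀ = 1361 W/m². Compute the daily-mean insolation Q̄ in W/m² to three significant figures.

Solar declination: sin δ = sin ε · sin λ_s = sin 23.44° × sin 235.1° = -0.32625, so δ = -19.041°.
cos H₀ = −tan(-17.3°) tan(-19.041°) = -0.1075, H₀ = 1.6785 rad.
Bracket: H₀ sin φ sin δ + cos φ cos δ sin H₀ = 1.6785×-0.29737×-0.32625 + 0.95476×0.94528×0.99421 = 0.162843 + 0.897290 = 1.060133.
Inverse-square distance factor (a/d)² = 0.9841² = 0.968453.
Q̄ = (S₀/π) × 0.968453 × [bracket] = (1361/π) × 0.968453 × 1.060133 = 444.8 W/m².

Q̄ ≈ 445 W/m²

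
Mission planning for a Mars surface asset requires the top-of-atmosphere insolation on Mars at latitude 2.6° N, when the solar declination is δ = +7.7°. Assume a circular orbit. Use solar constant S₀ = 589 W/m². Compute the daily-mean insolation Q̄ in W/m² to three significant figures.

Q̄ ≈ 187 W/m²

cos H₀ = −tan(+2.6°) tan(+7.700°) = -0.0061, H₀ = 1.5769 rad.
Bracket: H₀ sin φ sin δ + cos φ cos δ sin H₀ = 1.5769×0.04536×0.13399 + 0.99897×0.99098×0.99998 = 0.009584 + 0.989939 = 0.999523.
Q̄ = (S₀/π) × [bracket] = (589/π) × 0.999523 = 187.4 W/m².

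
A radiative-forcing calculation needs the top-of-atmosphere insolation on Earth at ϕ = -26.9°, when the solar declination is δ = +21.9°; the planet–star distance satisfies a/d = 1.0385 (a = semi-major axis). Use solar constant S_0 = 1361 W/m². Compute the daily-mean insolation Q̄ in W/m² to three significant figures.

cos h₀ = −tan(-26.9°) tan(+21.900°) = 0.2039, h₀ = 1.3654 rad.
Bracket: h₀ sin ϕ sin δ + cos ϕ cos δ sin h₀ = 1.3654×-0.45243×0.37299 + 0.89180×0.92784×0.97898 = -0.230414 + 0.810055 = 0.579641.
Inverse-square distance factor (a/d)² = 1.0385² = 1.078482.
Q̄ = (S_0/π) × 1.078482 × [bracket] = (1361/π) × 1.078482 × 0.579641 = 270.8 W/m².

Q̄ ≈ 271 W/m²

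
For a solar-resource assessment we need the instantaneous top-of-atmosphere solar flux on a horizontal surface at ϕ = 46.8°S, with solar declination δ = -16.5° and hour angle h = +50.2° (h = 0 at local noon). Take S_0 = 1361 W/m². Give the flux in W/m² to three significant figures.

cos θ_z = sin ϕ sin δ + cos ϕ cos δ cos h = 0.207038 + 0.420141 = 0.627179.
Flux = S_0 · cos θ_z = 1361 × 0.627179 = 853.6 W/m².

854 W/m²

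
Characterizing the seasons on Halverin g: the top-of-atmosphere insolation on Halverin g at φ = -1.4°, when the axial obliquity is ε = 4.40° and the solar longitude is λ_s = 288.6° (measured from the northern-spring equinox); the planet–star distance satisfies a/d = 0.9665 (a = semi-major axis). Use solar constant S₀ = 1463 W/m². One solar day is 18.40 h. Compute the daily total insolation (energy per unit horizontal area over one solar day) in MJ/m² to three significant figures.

28.8 MJ/m²

Solar declination: sin δ = sin ε · sin λ_s = sin 4.40° × sin 288.6° = -0.07271, so δ = -4.170°.
cos H₀ = −tan(-1.4°) tan(-4.170°) = -0.0018, H₀ = 1.5726 rad.
Bracket: H₀ sin φ sin δ + cos φ cos δ sin H₀ = 1.5726×-0.02443×-0.07271 + 0.99970×0.99735×1.00000 = 0.002793 + 0.997051 = 0.999844.
Inverse-square distance factor (a/d)² = 0.9665² = 0.934122.
Q̄ = (S₀/π) × 0.934122 × [bracket] = (1463/π) × 0.934122 × 0.999844 = 434.94 W/m².
Daily total = Q̄ × 18.40 h × 3600 s/h = 434.94 × 18.40 × 3600 / 10⁶ = 28.81 MJ/m².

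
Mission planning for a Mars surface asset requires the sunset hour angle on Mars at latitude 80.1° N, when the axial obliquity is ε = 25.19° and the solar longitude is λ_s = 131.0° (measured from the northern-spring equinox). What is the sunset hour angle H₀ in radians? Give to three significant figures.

H₀ = 3.14 rad

Solar declination: sin δ = sin ε · sin λ_s = sin 25.19° × sin 131.0° = 0.32122, so δ = +18.737°.
Sunrise equation: cos H₀ = −tan φ · tan δ = -1.9435 ≤ −1, so the Sun never sets (polar day) and H₀ = π.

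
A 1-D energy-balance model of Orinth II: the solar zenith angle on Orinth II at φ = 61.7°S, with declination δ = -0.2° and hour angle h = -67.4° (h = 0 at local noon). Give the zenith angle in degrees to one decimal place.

θ_z = 79.3°

cos θ_z = sin φ sin δ + cos φ cos δ cos h = 0.003073 + 0.182189 = 0.185262.
θ_z = arccos(0.185262) = 79.3°.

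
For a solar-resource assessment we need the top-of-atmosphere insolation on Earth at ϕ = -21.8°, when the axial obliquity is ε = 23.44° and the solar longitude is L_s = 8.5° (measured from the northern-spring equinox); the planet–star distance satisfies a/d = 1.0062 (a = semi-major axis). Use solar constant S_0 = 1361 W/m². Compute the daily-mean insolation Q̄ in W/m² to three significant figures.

Solar declination: sin δ = sin ε · sin L_s = sin 23.44° × sin 8.5° = 0.05880, so δ = +3.371°.
cos h₀ = −tan(-21.8°) tan(+3.371°) = 0.0236, h₀ = 1.5472 rad.
Bracket: h₀ sin ϕ sin δ + cos ϕ cos δ sin h₀ = 1.5472×-0.37137×0.05880 + 0.92849×0.99827×0.99972 = -0.033786 + 0.926624 = 0.892838.
Inverse-square distance factor (a/d)² = 1.0062² = 1.012438.
Q̄ = (S_0/π) × 1.012438 × [bracket] = (1361/π) × 1.012438 × 0.892838 = 391.6 W/m².

Q̄ ≈ 392 W/m²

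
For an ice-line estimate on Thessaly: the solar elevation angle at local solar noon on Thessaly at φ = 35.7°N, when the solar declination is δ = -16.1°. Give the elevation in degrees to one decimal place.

At local noon the hour angle is zero, so the zenith angle equals |φ − δ| = |+35.7° − (-16.100°)| = 51.800°.
Elevation = 90° − 51.800° = 38.2°.

38.2°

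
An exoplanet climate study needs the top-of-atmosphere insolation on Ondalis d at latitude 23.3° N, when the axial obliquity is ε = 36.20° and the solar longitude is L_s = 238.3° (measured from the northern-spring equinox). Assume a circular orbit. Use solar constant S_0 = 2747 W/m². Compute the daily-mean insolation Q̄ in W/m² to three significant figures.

Q̄ ≈ 443 W/m²

Solar declination: sin δ = sin ε · sin L_s = sin 36.20° × sin 238.3° = -0.50249, so δ = -30.165°.
cos h₀ = −tan(+23.3°) tan(-30.165°) = 0.2503, h₀ = 1.3178 rad.
Bracket: h₀ sin ϕ sin δ + cos ϕ cos δ sin h₀ = 1.3178×0.39555×-0.50249 + 0.91845×0.86458×0.96817 = -0.261926 + 0.768798 = 0.506872.
Q̄ = (S_0/π) × [bracket] = (2747/π) × 0.506872 = 443.2 W/m².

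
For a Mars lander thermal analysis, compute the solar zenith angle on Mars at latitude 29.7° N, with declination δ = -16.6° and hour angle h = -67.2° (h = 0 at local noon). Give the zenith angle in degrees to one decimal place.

cos θ_z = sin φ sin δ + cos φ cos δ cos h = -0.141547 + 0.322579 = 0.181032.
θ_z = arccos(0.181032) = 79.6°.

θ_z = 79.6°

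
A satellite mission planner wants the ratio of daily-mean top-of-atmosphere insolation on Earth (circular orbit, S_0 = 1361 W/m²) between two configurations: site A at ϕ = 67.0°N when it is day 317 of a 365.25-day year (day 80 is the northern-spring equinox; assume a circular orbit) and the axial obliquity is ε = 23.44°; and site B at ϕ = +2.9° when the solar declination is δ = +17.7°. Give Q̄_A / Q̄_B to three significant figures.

— Configuration A (ϕ=+67.0°):
Solar longitude: L_s = 360° × (317 − 80)/365.25 = 233.593°.
sin δ = sin 23.44° × sin 233.593° = -0.32015, so δ = -18.672°.
cos h₀ = −tan(+67.0°) tan(-18.672°) = 0.7961, h₀ = 0.6499 rad.
Bracket: h₀ sin ϕ sin δ + cos ϕ cos δ sin h₀ = 0.6499×0.92050×-0.32015 + 0.39073×0.94737×0.60513 = -0.191524 + 0.223998 = 0.032474.
Q̄ = (S_0/π) × [bracket] = (1361/π) × 0.032474 = 14.068 W/m².
— Configuration B (ϕ=+2.9°):
cos h₀ = −tan(+2.9°) tan(+17.700°) = -0.0162, h₀ = 1.5870 rad.
Bracket: h₀ sin ϕ sin δ + cos ϕ cos δ sin h₀ = 1.5870×0.05059×0.30403 + 0.99872×0.95266×0.99987 = 0.024409 + 0.951317 = 0.975726.
Q̄ = (S_0/π) × [bracket] = (1361/π) × 0.975726 = 422.70 W/m².
Ratio Q̄_A / Q̄_B = 14.068 / 422.70 = 0.03328.

Q̄_A / Q̄_B ≈ 0.0333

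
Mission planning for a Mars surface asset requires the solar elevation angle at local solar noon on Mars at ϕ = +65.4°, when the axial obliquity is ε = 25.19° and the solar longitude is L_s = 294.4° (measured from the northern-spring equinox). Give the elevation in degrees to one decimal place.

Solar declination: sin δ = sin ε · sin L_s = sin 25.19° × sin 294.4° = -0.38761, so δ = -22.806°.
At local noon the hour angle is zero, so the zenith angle equals |ϕ − δ| = |+65.4° − (-22.806°)| = 88.206°.
Elevation = 90° − 88.206° = 1.8°.

1.8°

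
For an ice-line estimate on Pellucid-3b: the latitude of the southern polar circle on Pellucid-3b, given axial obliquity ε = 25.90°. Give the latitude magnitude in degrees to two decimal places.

The polar circle is the lowest latitude that experiences at least one full rotation of continuous darkness at the northern-summer solstice; it lies at |ϕ| = 90° − ε = 90° − 25.90° = 64.10°.

64.10°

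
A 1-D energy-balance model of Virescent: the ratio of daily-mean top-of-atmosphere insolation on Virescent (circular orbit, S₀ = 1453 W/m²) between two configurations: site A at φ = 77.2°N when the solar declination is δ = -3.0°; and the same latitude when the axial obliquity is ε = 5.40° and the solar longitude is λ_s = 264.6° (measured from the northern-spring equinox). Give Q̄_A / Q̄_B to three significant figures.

— Configuration A (φ=+77.2°):
cos H₀ = −tan(+77.2°) tan(-3.000°) = 0.2307, H₀ = 1.3380 rad.
Bracket: H₀ sin φ sin δ + cos φ cos δ sin H₀ = 1.3380×0.97515×-0.05234 + 0.22155×0.99863×0.97303 = -0.068291 + 0.215279 = 0.146988.
Q̄ = (S₀/π) × [bracket] = (1453/π) × 0.146988 = 67.983 W/m².
— Configuration B (φ=+77.2°):
Solar declination: sin δ = sin ε · sin λ_s = sin 5.40° × sin 264.6° = -0.09369, so δ = -5.376°.
cos H₀ = −tan(+77.2°) tan(-5.376°) = 0.4142, H₀ = 1.1437 rad.
Bracket: H₀ sin φ sin δ + cos φ cos δ sin H₀ = 1.1437×0.97515×-0.09369 + 0.22155×0.99560×0.91018 = -0.104490 + 0.200763 = 0.096273.
Q̄ = (S₀/π) × [bracket] = (1453/π) × 0.096273 = 44.527 W/m².
Ratio Q̄_A / Q̄_B = 67.983 / 44.527 = 1.527.

Q̄_A / Q̄_B ≈ 1.53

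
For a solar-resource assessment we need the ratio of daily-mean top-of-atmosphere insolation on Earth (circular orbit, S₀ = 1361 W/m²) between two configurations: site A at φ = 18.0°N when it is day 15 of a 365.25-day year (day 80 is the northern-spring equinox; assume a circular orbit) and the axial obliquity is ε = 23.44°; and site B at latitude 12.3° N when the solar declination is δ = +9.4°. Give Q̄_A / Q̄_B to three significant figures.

Q̄_A / Q̄_B ≈ 0.708

— Configuration A (φ=+18.0°):
Solar longitude: λ_s = 360° × (15 − 80)/365.25 = -64.066°, i.e. -64.066° + 360° = 295.934°.
sin δ = sin 23.44° × sin 295.934° = -0.35773, so δ = -20.961°.
cos H₀ = −tan(+18.0°) tan(-20.961°) = 0.1245, H₀ = 1.4460 rad.
Bracket: H₀ sin φ sin δ + cos φ cos δ sin H₀ = 1.4460×0.30902×-0.35773 + 0.95106×0.93383×0.99222 = -0.159849 + 0.881219 = 0.721370.
Q̄ = (S₀/π) × [bracket] = (1361/π) × 0.721370 = 312.51 W/m².
— Configuration B (φ=+12.3°):
cos H₀ = −tan(+12.3°) tan(+9.400°) = -0.0361, H₀ = 1.6069 rad.
Bracket: H₀ sin φ sin δ + cos φ cos δ sin H₀ = 1.6069×0.21303×0.16333 + 0.97705×0.98657×0.99935 = 0.055911 + 0.963302 = 1.019213.
Q̄ = (S₀/π) × [bracket] = (1361/π) × 1.019213 = 441.54 W/m².
Ratio Q̄_A / Q̄_B = 312.51 / 441.54 = 0.7078.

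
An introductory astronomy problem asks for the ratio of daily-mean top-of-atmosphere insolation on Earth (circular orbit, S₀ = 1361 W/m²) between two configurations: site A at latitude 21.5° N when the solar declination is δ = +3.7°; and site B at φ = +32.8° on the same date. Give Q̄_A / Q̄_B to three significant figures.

Q̄_A / Q̄_B ≈ 1.08

— Configuration A (φ=+21.5°):
cos H₀ = −tan(+21.5°) tan(+3.700°) = -0.0255, H₀ = 1.5963 rad.
Bracket: H₀ sin φ sin δ + cos φ cos δ sin H₀ = 1.5963×0.36650×0.06453 + 0.93042×0.99792×0.99968 = 0.037753 + 0.928188 = 0.965941.
Q̄ = (S₀/π) × [bracket] = (1361/π) × 0.965941 = 418.46 W/m².
— Configuration B (φ=+32.8°):
cos H₀ = −tan(+32.8°) tan(+3.700°) = -0.0417, H₀ = 1.6125 rad.
Bracket: H₀ sin φ sin δ + cos φ cos δ sin H₀ = 1.6125×0.54171×0.06453 + 0.84057×0.99792×0.99913 = 0.056367 + 0.838092 = 0.894459.
Q̄ = (S₀/π) × [bracket] = (1361/π) × 0.894459 = 387.50 W/m².
Ratio Q̄_A / Q̄_B = 418.46 / 387.50 = 1.080.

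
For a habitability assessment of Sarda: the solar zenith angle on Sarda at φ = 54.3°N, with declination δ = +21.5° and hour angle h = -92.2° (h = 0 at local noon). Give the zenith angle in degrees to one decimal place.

θ_z = 73.9°

cos θ_z = sin φ sin δ + cos φ cos δ cos h = 0.297630 + -0.020842 = 0.276788.
θ_z = arccos(0.276788) = 73.9°.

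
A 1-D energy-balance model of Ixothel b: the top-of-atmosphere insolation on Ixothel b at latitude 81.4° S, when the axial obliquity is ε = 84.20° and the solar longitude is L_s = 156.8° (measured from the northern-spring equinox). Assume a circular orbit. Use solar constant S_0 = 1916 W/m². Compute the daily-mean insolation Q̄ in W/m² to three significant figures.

Solar declination: sin δ = sin ε · sin L_s = sin 84.20° × sin 156.8° = 0.39193, so δ = +23.074°.
cos h₀ = −tan(-81.4°) tan(+23.074°) = 2.8168 ≥ 1 ⇒ polar night, h₀ = 0 and Q̄ = 0.

Q̄ ≈ 0.00 W/m²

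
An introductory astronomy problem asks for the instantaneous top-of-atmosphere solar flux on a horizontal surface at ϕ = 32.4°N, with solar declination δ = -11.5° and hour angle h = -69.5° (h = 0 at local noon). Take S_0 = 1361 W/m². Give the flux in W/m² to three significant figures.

cos θ_z = sin ϕ sin δ + cos ϕ cos δ cos h = -0.106827 + 0.289754 = 0.182927.
Flux = S_0 · cos θ_z = 1361 × 0.182927 = 249.0 W/m².

249 W/m²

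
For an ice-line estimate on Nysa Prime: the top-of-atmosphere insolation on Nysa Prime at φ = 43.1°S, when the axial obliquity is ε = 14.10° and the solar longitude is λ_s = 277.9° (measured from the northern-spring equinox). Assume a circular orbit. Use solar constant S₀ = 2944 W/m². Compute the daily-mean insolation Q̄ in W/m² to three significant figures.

Solar declination: sin δ = sin ε · sin λ_s = sin 14.10° × sin 277.9° = -0.24130, so δ = -13.963°.
cos H₀ = −tan(-43.1°) tan(-13.963°) = -0.2327, H₀ = 1.8056 rad.
Bracket: H₀ sin φ sin δ + cos φ cos δ sin H₀ = 1.8056×-0.68327×-0.24130 + 0.73016×0.97045×0.97255 = 0.297695 + 0.689133 = 0.986828.
Q̄ = (S₀/π) × [bracket] = (2944/π) × 0.986828 = 924.8 W/m².

Q̄ ≈ 925 W/m²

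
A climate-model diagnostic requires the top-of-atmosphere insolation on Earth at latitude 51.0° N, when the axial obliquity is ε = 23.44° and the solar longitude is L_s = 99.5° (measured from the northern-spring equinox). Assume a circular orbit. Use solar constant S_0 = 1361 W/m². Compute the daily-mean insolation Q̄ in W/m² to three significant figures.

Q̄ ≈ 494 W/m²

Solar declination: sin δ = sin ε · sin L_s = sin 23.44° × sin 99.5° = 0.39233, so δ = +23.100°.
cos h₀ = −tan(+51.0°) tan(+23.100°) = -0.5267, h₀ = 2.1255 rad.
Bracket: h₀ sin ϕ sin δ + cos ϕ cos δ sin h₀ = 2.1255×0.77715×0.39233 + 0.62932×0.91982×0.85004 = 0.648063 + 0.492055 = 1.140118.
Q̄ = (S_0/π) × [bracket] = (1361/π) × 1.140118 = 493.9 W/m².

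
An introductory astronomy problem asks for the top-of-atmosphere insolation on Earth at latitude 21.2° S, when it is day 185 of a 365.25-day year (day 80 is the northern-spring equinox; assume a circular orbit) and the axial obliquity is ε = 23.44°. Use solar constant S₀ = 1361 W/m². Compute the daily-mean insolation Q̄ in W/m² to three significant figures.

Q̄ ≈ 282 W/m²

Solar longitude: λ_s = 360° × (185 − 80)/365.25 = 103.491°.
sin δ = sin 23.44° × sin 103.491° = 0.38681, so δ = +22.756°.
cos H₀ = −tan(-21.2°) tan(+22.756°) = 0.1627, H₀ = 1.4074 rad.
Bracket: H₀ sin φ sin δ + cos φ cos δ sin H₀ = 1.4074×-0.36162×0.38681 + 0.93232×0.92216×0.98668 = -0.196865 + 0.848296 = 0.651431.
Q̄ = (S₀/π) × [bracket] = (1361/π) × 0.651431 = 282.2 W/m².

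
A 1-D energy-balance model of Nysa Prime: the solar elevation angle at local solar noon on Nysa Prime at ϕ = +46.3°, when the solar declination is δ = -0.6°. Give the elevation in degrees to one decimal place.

43.1°

At local noon the hour angle is zero, so the zenith angle equals |ϕ − δ| = |+46.3° − (-0.600°)| = 46.900°.
Elevation = 90° − 46.900° = 43.1°.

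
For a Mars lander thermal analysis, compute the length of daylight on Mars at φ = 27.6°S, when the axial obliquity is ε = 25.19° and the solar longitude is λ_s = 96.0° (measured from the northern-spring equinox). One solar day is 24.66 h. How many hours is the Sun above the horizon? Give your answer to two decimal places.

10.39 h

Solar declination: sin δ = sin ε · sin λ_s = sin 25.19° × sin 96.0° = 0.42329, so δ = +25.042°.
cos H₀ = −tan φ · tan δ = −tan(-27.6°) × tan(+25.042°) = 0.2443, so H₀ = 1.3240 rad = 75.86°.
Daylight = 2H₀/(2π) × 24.66 h = (1.3240/π) × 24.66 = 10.39 h.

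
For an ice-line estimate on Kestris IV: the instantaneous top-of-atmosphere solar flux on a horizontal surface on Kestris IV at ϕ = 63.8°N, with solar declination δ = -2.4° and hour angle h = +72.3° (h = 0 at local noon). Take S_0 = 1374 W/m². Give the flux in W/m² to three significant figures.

133 W/m²

cos θ_z = sin ϕ sin δ + cos ϕ cos δ cos h = -0.037573 + 0.134115 = 0.096542.
Flux = S_0 · cos θ_z = 1374 × 0.096542 = 132.6 W/m².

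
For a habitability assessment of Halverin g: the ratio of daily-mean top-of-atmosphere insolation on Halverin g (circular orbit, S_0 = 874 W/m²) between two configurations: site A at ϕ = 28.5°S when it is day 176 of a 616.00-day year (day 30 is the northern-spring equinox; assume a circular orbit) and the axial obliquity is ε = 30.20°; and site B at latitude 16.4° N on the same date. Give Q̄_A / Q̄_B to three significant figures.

Q̄_A / Q̄_B ≈ 0.397

— Configuration A (ϕ=-28.5°):
Solar longitude: L_s = 360° × (176 − 30)/616.00 = 85.325°.
sin δ = sin 30.20° × sin 85.325° = 0.50135, so δ = +30.089°.
cos h₀ = −tan(-28.5°) tan(+30.089°) = 0.3146, h₀ = 1.2508 rad.
Bracket: h₀ sin ϕ sin δ + cos ϕ cos δ sin h₀ = 1.2508×-0.47716×0.50135 + 0.87882×0.86525×0.94922 = -0.299222 + 0.721786 = 0.422564.
Q̄ = (S_0/π) × [bracket] = (874/π) × 0.422564 = 117.56 W/m².
— Configuration B (ϕ=+16.4°):
cos h₀ = −tan(+16.4°) tan(+30.089°) = -0.1705, h₀ = 1.7422 rad.
Bracket: h₀ sin ϕ sin δ + cos ϕ cos δ sin h₀ = 1.7422×0.28234×0.50135 + 0.95931×0.86525×0.98535 = 0.246610 + 0.817883 = 1.064493.
Q̄ = (S_0/π) × [bracket] = (874/π) × 1.064493 = 296.14 W/m².
Ratio Q̄_A / Q̄_B = 117.56 / 296.14 = 0.3970.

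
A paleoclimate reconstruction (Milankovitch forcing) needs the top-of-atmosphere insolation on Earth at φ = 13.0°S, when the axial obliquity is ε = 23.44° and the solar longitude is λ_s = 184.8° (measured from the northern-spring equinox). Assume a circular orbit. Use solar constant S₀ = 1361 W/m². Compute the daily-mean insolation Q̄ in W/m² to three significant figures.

Solar declination: sin δ = sin ε · sin λ_s = sin 23.44° × sin 184.8° = -0.03329, so δ = -1.908°.
cos H₀ = −tan(-13.0°) tan(-1.908°) = -0.0077, H₀ = 1.5785 rad.
Bracket: H₀ sin φ sin δ + cos φ cos δ sin H₀ = 1.5785×-0.22495×-0.03329 + 0.97437×0.99945×0.99997 = 0.011821 + 0.973805 = 0.985626.
Q̄ = (S₀/π) × [bracket] = (1361/π) × 0.985626 = 427.0 W/m².

Q̄ ≈ 427 W/m²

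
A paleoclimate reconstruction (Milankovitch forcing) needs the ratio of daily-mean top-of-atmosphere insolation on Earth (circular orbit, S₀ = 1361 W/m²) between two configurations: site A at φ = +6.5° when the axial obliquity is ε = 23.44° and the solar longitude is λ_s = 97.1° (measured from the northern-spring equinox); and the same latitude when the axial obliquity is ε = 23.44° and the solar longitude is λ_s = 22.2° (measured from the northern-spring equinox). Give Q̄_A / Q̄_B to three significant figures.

— Configuration A (φ=+6.5°):
Solar declination: sin δ = sin ε · sin λ_s = sin 23.44° × sin 97.1° = 0.39474, so δ = +23.250°.
cos H₀ = −tan(+6.5°) tan(+23.250°) = -0.0489, H₀ = 1.6198 rad.
Bracket: H₀ sin φ sin δ + cos φ cos δ sin H₀ = 1.6198×0.11320×0.39474 + 0.99357×0.91879×0.99880 = 0.072380 + 0.911787 = 0.984167.
Q̄ = (S₀/π) × [bracket] = (1361/π) × 0.984167 = 426.36 W/m².
— Configuration B (φ=+6.5°):
Solar declination: sin δ = sin ε · sin λ_s = sin 23.44° × sin 22.2° = 0.15030, so δ = +8.644°.
cos H₀ = −tan(+6.5°) tan(+8.644°) = -0.0173, H₀ = 1.5881 rad.
Bracket: H₀ sin φ sin δ + cos φ cos δ sin H₀ = 1.5881×0.11320×0.15030 + 0.99357×0.98864×0.99985 = 0.027020 + 0.982136 = 1.009156.
Q̄ = (S₀/π) × [bracket] = (1361/π) × 1.009156 = 437.19 W/m².
Ratio Q̄_A / Q̄_B = 426.36 / 437.19 = 0.9752.

Q̄_A / Q̄_B ≈ 0.975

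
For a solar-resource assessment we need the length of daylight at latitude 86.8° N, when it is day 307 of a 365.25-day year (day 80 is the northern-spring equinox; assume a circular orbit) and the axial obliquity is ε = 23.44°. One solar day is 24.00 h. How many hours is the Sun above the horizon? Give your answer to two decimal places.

0.00 h

Solar longitude: L_s = 360° × (307 − 80)/365.25 = 223.737°.
sin δ = sin 23.44° × sin 223.737° = -0.27501, so δ = -15.963°.
cos h₀ = −tan ϕ · tan δ = 5.1162 ≥ 1, so the Sun never rises (polar night) and h₀ = 0.
Daylight = 2h₀/(2π) × 24.00 h = (0.0000/π) × 24.00 = 0.00 h.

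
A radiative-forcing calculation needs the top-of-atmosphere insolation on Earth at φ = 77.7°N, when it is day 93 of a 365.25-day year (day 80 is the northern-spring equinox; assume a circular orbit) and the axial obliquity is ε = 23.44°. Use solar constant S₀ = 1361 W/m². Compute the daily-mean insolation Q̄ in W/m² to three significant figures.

Solar longitude: λ_s = 360° × (93 − 80)/365.25 = 12.813°.
sin δ = sin 23.44° × sin 12.813° = 0.08822, so δ = +5.061°.
cos H₀ = −tan(+77.7°) tan(+5.061°) = -0.4062, H₀ = 1.9891 rad.
Bracket: H₀ sin φ sin δ + cos φ cos δ sin H₀ = 1.9891×0.97705×0.08822 + 0.21303×0.99610×0.91379 = 0.171451 + 0.193905 = 0.365356.
Q̄ = (S₀/π) × [bracket] = (1361/π) × 0.365356 = 158.3 W/m².

Q̄ ≈ 158 W/m²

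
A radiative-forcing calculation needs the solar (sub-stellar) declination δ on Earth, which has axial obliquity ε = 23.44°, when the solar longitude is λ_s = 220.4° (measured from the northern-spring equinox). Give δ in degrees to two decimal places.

sin δ = sin ε · sin λ_s = sin 23.44° × sin 220.4° = -0.257815.
δ = arcsin(-0.257815) = -14.94°.

δ = -14.94°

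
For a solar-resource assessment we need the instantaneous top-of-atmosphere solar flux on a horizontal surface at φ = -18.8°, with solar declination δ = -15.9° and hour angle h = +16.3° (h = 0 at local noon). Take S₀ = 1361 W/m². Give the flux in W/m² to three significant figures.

cos θ_z = sin φ sin δ + cos φ cos δ cos h = 0.088288 + 0.873837 = 0.962125.
Flux = S₀ · cos θ_z = 1361 × 0.962125 = 1309 W/m².

1.31e+03 W/m²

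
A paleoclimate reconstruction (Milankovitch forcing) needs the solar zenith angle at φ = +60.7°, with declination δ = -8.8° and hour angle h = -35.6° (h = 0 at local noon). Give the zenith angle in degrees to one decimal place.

cos θ_z = sin φ sin δ + cos φ cos δ cos h = -0.133414 + 0.393233 = 0.259819.
θ_z = arccos(0.259819) = 74.9°.

θ_z = 74.9°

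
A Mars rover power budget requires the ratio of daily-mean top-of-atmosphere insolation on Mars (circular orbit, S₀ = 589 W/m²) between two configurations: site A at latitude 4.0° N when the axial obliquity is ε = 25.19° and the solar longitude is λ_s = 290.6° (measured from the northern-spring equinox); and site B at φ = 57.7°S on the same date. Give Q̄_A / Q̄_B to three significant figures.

Q̄_A / Q̄_B ≈ 0.765

— Configuration A (φ=+4.0°):
Solar declination: sin δ = sin ε · sin λ_s = sin 25.19° × sin 290.6° = -0.39841, so δ = -23.479°.
cos H₀ = −tan(+4.0°) tan(-23.479°) = 0.0304, H₀ = 1.5404 rad.
Bracket: H₀ sin φ sin δ + cos φ cos δ sin H₀ = 1.5404×0.06976×-0.39841 + 0.99756×0.91721×0.99954 = -0.042812 + 0.914551 = 0.871739.
Q̄ = (S₀/π) × [bracket] = (589/π) × 0.871739 = 163.44 W/m².
— Configuration B (φ=-57.7°):
cos H₀ = −tan(-57.7°) tan(-23.479°) = -0.6871, H₀ = 2.3283 rad.
Bracket: H₀ sin φ sin δ + cos φ cos δ sin H₀ = 2.3283×-0.84526×-0.39841 + 0.53435×0.91721×0.72656 = 0.784078 + 0.356095 = 1.140173.
Q̄ = (S₀/π) × [bracket] = (589/π) × 1.140173 = 213.76 W/m².
Ratio Q̄_A / Q̄_B = 163.44 / 213.76 = 0.7646.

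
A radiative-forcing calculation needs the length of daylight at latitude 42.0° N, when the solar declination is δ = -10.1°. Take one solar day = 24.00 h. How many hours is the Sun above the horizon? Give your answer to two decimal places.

10.77 h

cos h₀ = −tan ϕ · tan δ = −tan(+42.0°) × tan(-10.100°) = 0.1604, so h₀ = 1.4097 rad = 80.77°.
Daylight = 2h₀/(2π) × 24.00 h = (1.4097/π) × 24.00 = 10.77 h.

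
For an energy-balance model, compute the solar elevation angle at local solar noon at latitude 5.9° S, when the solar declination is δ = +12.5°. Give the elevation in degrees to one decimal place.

71.6°

At local noon the hour angle is zero, so the zenith angle equals |ϕ − δ| = |-5.9° − (+12.500°)| = 18.400°.
Elevation = 90° − 18.400° = 71.6°.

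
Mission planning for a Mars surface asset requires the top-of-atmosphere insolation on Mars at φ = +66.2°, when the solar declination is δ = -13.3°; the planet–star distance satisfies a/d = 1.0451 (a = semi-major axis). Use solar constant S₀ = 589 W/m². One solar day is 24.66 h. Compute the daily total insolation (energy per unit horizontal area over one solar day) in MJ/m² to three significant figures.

cos H₀ = −tan(+66.2°) tan(-13.300°) = 0.5360, H₀ = 1.0051 rad.
Bracket: H₀ sin φ sin δ + cos φ cos δ sin H₀ = 1.0051×0.91496×-0.23005 + 0.40355×0.97318×0.84424 = -0.211560 + 0.331556 = 0.119996.
Inverse-square distance factor (a/d)² = 1.0451² = 1.092234.
Q̄ = (S₀/π) × 1.092234 × [bracket] = (589/π) × 1.092234 × 0.119996 = 24.572 W/m².
Daily total = Q̄ × 24.66 h × 3600 s/h = 24.572 × 24.66 × 3600 / 10⁶ = 2.181 MJ/m².

2.18 MJ/m²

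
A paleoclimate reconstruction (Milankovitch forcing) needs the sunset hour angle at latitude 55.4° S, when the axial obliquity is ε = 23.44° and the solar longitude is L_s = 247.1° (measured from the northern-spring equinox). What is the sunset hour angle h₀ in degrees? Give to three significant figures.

h₀ = 125°

Solar declination: sin δ = sin ε · sin L_s = sin 23.44° × sin 247.1° = -0.36644, so δ = -21.496°.
cos h₀ = −tan ϕ · tan δ = −tan(-55.4°) × tan(-21.496°) = -0.5709, so h₀ = 2.1784 rad = 124.81°.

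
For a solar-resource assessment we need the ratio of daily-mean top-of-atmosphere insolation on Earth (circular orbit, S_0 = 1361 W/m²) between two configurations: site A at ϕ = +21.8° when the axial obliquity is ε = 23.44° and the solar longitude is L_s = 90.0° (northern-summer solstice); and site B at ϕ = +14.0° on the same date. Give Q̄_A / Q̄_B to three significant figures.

Q̄_A / Q̄_B ≈ 1.05

— Configuration A (ϕ=+21.8°):
Solar declination: sin δ = sin ε · sin L_s = sin 23.44° × sin 90.0° = 0.39779, so δ = +23.440°.
cos h₀ = −tan(+21.8°) tan(+23.440°) = -0.1734, h₀ = 1.7451 rad.
Bracket: h₀ sin ϕ sin δ + cos ϕ cos δ sin h₀ = 1.7451×0.37137×0.39779 + 0.92849×0.91748×0.98485 = 0.257799 + 0.838965 = 1.096764.
Q̄ = (S_0/π) × [bracket] = (1361/π) × 1.096764 = 475.14 W/m².
— Configuration B (ϕ=+14.0°):
cos h₀ = −tan(+14.0°) tan(+23.440°) = -0.1081, h₀ = 1.6791 rad.
Bracket: h₀ sin ϕ sin δ + cos ϕ cos δ sin h₀ = 1.6791×0.24192×0.39779 + 0.97030×0.91748×0.99414 = 0.161585 + 0.885014 = 1.046599.
Q̄ = (S_0/π) × [bracket] = (1361/π) × 1.046599 = 453.41 W/m².
Ratio Q̄_A / Q̄_B = 475.14 / 453.41 = 1.048.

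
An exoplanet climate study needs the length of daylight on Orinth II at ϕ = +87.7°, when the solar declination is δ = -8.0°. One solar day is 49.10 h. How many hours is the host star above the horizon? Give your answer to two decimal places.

0.00 h

cos h₀ = −tan ϕ · tan δ = 3.4992 ≥ 1, so the host star never rises (polar night) and h₀ = 0.
Daylight = 2h₀/(2π) × 49.10 h = (0.0000/π) × 49.10 = 0.00 h.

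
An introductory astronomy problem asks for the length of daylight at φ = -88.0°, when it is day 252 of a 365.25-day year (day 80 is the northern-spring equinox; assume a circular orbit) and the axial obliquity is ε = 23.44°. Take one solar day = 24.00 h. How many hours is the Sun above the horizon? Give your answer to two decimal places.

Solar longitude: λ_s = 360° × (252 − 80)/365.25 = 169.528°.
sin δ = sin 23.44° × sin 169.528° = 0.07230, so δ = +4.146°.
cos H₀ = −tan φ · tan δ = 2.0759 ≥ 1, so the Sun never rises (polar night) and H₀ = 0.
Daylight = 2H₀/(2π) × 24.00 h = (0.0000/π) × 24.00 = 0.00 h.

0.00 h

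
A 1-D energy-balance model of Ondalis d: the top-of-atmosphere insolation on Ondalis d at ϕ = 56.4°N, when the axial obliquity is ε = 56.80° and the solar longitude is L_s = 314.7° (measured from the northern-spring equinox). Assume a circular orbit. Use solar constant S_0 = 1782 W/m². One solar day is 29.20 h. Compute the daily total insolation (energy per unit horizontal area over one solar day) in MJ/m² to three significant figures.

Solar declination: sin δ = sin ε · sin L_s = sin 56.80° × sin 314.7° = -0.59477, so δ = -36.496°.
cos h₀ = −tan(+56.4°) tan(-36.496°) = 1.1136 ≥ 1 ⇒ polar night, h₀ = 0 and Q̄ = 0.
Daily total = Q̄ × 29.20 h × 3600 s/h = 0.00 MJ/m².

0.00 MJ/m²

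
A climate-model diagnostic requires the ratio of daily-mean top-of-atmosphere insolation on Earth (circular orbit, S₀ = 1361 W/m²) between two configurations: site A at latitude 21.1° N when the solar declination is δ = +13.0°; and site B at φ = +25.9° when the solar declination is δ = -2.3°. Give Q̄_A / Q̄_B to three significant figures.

— Configuration A (φ=+21.1°):
cos H₀ = −tan(+21.1°) tan(+13.000°) = -0.0891, H₀ = 1.6600 rad.
Bracket: H₀ sin φ sin δ + cos φ cos δ sin H₀ = 1.6600×0.36000×0.22495 + 0.93295×0.97437×0.99602 = 0.134430 + 0.905421 = 1.039851.
Q̄ = (S₀/π) × [bracket] = (1361/π) × 1.039851 = 450.48 W/m².
— Configuration B (φ=+25.9°):
cos H₀ = −tan(+25.9°) tan(-2.300°) = 0.0195, H₀ = 1.5513 rad.
Bracket: H₀ sin φ sin δ + cos φ cos δ sin H₀ = 1.5513×0.43680×-0.04013 + 0.89956×0.99919×0.99981 = -0.027192 + 0.898661 = 0.871469.
Q̄ = (S₀/π) × [bracket] = (1361/π) × 0.871469 = 377.54 W/m².
Ratio Q̄_A / Q̄_B = 450.48 / 377.54 = 1.193.

Q̄_A / Q̄_B ≈ 1.19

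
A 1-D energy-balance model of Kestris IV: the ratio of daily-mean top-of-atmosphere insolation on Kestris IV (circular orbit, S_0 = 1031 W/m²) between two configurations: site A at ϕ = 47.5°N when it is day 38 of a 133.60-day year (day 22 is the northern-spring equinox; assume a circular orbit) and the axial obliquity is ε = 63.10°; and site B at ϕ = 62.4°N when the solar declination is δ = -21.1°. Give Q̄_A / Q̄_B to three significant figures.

— Configuration A (ϕ=+47.5°):
Solar longitude: L_s = 360° × (38 − 22)/133.60 = 43.114°.
sin δ = sin 63.10° × sin 43.114° = 0.60950, so δ = +37.553°.
cos h₀ = −tan(+47.5°) tan(+37.553°) = -0.8390, h₀ = 2.5662 rad.
Bracket: h₀ sin ϕ sin δ + cos ϕ cos δ sin h₀ = 2.5662×0.73728×0.60950 + 0.67559×0.79279×0.54413 = 1.153179 + 0.291437 = 1.444616.
Q̄ = (S_0/π) × [bracket] = (1031/π) × 1.444616 = 474.09 W/m².
— Configuration B (ϕ=+62.4°):
cos h₀ = −tan(+62.4°) tan(-21.100°) = 0.7381, h₀ = 0.7406 rad.
Bracket: h₀ sin ϕ sin δ + cos ϕ cos δ sin h₀ = 0.7406×0.88620×-0.36000 + 0.46330×0.93295×0.67469 = -0.236275 + 0.291625 = 0.055350.
Q̄ = (S_0/π) × [bracket] = (1031/π) × 0.055350 = 18.165 W/m².
Ratio Q̄_A / Q̄_B = 474.09 / 18.165 = 26.10.

Q̄_A / Q̄_B ≈ 26.1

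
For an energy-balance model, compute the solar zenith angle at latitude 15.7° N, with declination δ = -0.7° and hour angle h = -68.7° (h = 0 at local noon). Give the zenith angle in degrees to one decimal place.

θ_z = 69.7°

cos θ_z = sin ϕ sin δ + cos ϕ cos δ cos h = -0.003306 + 0.349673 = 0.346367.
θ_z = arccos(0.346367) = 69.7°.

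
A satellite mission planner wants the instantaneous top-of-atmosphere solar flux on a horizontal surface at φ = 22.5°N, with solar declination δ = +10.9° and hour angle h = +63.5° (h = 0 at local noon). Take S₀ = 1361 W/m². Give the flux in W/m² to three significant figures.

cos θ_z = sin φ sin δ + cos φ cos δ cos h = 0.072364 + 0.404796 = 0.477160.
Flux = S₀ · cos θ_z = 1361 × 0.477160 = 649.4 W/m².

649 W/m²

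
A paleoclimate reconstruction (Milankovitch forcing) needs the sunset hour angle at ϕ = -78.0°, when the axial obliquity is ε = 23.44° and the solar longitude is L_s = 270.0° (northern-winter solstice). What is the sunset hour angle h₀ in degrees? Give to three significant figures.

Solar declination: sin δ = sin ε · sin L_s = sin 23.44° × sin 270.0° = -0.39779, so δ = -23.440°.
Sunrise equation: cos h₀ = −tan ϕ · tan δ = -2.0398 ≤ −1, so the Sun never sets (polar day) and h₀ = π.

h₀ = 180°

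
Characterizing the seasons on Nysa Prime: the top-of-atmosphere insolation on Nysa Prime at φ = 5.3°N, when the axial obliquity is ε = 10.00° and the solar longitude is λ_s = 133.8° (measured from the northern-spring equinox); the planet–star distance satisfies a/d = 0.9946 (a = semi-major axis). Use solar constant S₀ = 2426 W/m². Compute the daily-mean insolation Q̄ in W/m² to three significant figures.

Q̄ ≈ 769 W/m²

Solar declination: sin δ = sin ε · sin λ_s = sin 10.00° × sin 133.8° = 0.12533, so δ = +7.200°.
cos H₀ = −tan(+5.3°) tan(+7.200°) = -0.0117, H₀ = 1.5825 rad.
Bracket: H₀ sin φ sin δ + cos φ cos δ sin H₀ = 1.5825×0.09237×0.12533 + 0.99572×0.99211×0.99993 = 0.018320 + 0.987795 = 1.006115.
Inverse-square distance factor (a/d)² = 0.9946² = 0.989229.
Q̄ = (S₀/π) × 0.989229 × [bracket] = (2426/π) × 0.989229 × 1.006115 = 768.6 W/m².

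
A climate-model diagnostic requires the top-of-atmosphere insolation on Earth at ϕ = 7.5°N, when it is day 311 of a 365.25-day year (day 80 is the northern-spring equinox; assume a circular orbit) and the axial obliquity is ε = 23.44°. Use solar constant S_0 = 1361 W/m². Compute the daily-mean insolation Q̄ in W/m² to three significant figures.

Q̄ ≈ 385 W/m²

Solar longitude: L_s = 360° × (311 − 80)/365.25 = 227.680°.
sin δ = sin 23.44° × sin 227.680° = -0.29412, so δ = -17.105°.
cos h₀ = −tan(+7.5°) tan(-17.105°) = 0.0405, h₀ = 1.5303 rad.
Bracket: h₀ sin ϕ sin δ + cos ϕ cos δ sin h₀ = 1.5303×0.13053×-0.29412 + 0.99144×0.95577×0.99918 = -0.058750 + 0.946812 = 0.888062.
Q̄ = (S_0/π) × [bracket] = (1361/π) × 0.888062 = 384.7 W/m².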